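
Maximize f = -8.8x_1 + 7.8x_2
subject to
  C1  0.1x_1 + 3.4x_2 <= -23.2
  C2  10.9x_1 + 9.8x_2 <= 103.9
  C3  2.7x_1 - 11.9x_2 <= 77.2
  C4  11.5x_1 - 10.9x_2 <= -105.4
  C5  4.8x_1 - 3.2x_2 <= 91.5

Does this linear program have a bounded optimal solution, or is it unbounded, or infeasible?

From the feasible point (-61124/4019, -25626/4019), moving in the direction (-11.9, -2.7) keeps every constraint satisfied while f increases without bound.

unbounded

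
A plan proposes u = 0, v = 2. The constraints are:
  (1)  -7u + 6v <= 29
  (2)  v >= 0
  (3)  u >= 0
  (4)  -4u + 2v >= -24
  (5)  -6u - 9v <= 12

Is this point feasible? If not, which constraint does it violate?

(1): 12 ≤ 29 ✓
(2): 2 ≥ 0 ✓
(3): 0 ≥ 0 ✓
(4): 4 ≥ -24 ✓
(5): -18 ≤ 12 ✓

feasible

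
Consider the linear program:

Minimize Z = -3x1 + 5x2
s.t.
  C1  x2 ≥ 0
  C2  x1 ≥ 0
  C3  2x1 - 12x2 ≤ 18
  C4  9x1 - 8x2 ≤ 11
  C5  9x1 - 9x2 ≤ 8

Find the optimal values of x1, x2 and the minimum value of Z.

Extreme points and Z = -3x1 + 5x2:
  (0, 0) → Z = 0
  (8/9, 0) → Z = -8/3
  (35/9, 3) → Z = 10/3
The feasible region is unbounded (it extends along (0, 1), (8, 9)), but Z strictly increases along every unbounded feasible direction, so there is no improving ray and the minimum is attained at a vertex.

x1 = 8/9, x2 = 0, minimum Z = -8/3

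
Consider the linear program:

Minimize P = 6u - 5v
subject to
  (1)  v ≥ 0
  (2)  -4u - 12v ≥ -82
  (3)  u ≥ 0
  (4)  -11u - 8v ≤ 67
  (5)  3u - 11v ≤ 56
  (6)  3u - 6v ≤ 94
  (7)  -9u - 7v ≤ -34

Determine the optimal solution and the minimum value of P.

u = 0, v = 41/6, minimum P = -205/6

Feasible corners and P = 6u - 5v:
  (56/3, 0) → P = 112
  (34/9, 0) → P = 68/3
  (0, 41/6) → P = -205/6
  (787/40, 11/40) → P = 4667/40
  (0, 34/7) → P = -170/7

The binding constraints are -4u - 12v = -82 and u = 0.
Solving simultaneously gives u = 0, v = 41/6.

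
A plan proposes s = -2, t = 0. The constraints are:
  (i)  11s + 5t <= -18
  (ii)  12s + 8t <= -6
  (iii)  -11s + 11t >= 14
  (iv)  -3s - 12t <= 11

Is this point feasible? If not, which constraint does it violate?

feasible

(i): -22 ≤ -18 ✓
(ii): -24 ≤ -6 ✓
(iii): 22 ≥ 14 ✓
(iv): 6 ≤ 11 ✓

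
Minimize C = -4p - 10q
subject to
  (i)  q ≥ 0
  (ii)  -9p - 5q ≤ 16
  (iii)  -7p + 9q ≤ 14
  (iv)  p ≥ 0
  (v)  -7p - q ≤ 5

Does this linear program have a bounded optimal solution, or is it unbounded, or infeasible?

From the feasible point (0, 0), moving in the direction (1, 0) keeps every constraint satisfied while C decreases without bound.

unbounded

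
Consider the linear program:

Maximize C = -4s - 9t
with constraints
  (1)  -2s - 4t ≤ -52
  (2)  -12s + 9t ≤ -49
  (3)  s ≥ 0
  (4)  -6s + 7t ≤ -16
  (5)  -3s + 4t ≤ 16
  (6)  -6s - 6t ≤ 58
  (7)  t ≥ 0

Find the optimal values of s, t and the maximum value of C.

s = 26, t = 0, maximum C = -104

Extreme points and C = -4s - 9t:
  (214/19, 140/19) → C = -2116/19
  (26, 0) → C = -104
  (176/3, 48) → C = -2000/3
The feasible region is unbounded (it extends along (4, 3), (1, 0)), but C strictly decreases along every unbounded feasible direction, so there is no improving ray and the maximum is attained at a vertex.

The optimum lies where -2s - 4t = -52 and t = 0.
Solving simultaneously gives s = 26, t = 0.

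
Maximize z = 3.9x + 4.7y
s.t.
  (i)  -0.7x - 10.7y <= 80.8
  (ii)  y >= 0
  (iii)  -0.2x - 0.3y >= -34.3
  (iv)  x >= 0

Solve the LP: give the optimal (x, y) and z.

x = 171.5, y = 0, maximum z = 668.85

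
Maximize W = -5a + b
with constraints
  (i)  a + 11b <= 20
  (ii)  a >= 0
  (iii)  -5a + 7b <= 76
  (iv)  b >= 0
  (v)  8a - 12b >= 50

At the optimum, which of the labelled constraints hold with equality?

(iv) and (v)

Extreme points and W = -5a + b:
  (20, 0) → W = -100
  (79/10, 11/10) → W = -192/5
  (25/4, 0) → W = -125/4

The maximum is at (25/4, 0). Substituting into each constraint, equality holds for (iv) and (v); the remaining constraints have slack.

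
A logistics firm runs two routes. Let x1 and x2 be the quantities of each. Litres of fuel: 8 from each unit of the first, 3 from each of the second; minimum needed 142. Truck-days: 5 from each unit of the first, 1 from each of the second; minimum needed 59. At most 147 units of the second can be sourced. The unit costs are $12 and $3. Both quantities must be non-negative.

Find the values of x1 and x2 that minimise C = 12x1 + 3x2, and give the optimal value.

x1 = 5, x2 = 34, minimum C = 162

Corner points and C = 12x1 + 3x2:
  (0, 59) → C = 177
  (0, 147) → C = 441
  (71/4, 0) → C = 213
  (5, 34) → C = 162
The feasible region is unbounded (it extends along (1, 0)), but C strictly increases along every unbounded feasible direction, so there is no improving ray and the minimum is attained at a vertex.

The optimum lies where 8x1 + 3x2 = 142 and 5x1 + x2 = 59.
Solving simultaneously gives x1 = 5, x2 = 34.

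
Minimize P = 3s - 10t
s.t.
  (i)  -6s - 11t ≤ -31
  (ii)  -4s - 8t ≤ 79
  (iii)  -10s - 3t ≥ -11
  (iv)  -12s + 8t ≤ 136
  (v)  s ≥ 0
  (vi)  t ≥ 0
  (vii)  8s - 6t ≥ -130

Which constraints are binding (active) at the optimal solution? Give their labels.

Extreme points and P = 3s - 10t:
  (7/23, 61/23) → P = -589/23
  (0, 31/11) → P = -310/11
  (0, 11/3) → P = -110/3

The minimum is at (0, 11/3). Substituting into each constraint, equality holds for (iii) and (v); the remaining constraints have slack.

(iii) and (v)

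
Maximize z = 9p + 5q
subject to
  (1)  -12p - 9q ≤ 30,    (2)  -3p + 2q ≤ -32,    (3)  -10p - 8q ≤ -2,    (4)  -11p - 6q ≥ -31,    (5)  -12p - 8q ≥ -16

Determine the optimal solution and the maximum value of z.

p = 7, q = -17/2, maximum z = 41/2

Feasible corners and z = 9p + 5q:
  (65/11, -157/22) → z = 35/2
  (6, -7) → z = 19
  (7, -17/2) → z = 41/2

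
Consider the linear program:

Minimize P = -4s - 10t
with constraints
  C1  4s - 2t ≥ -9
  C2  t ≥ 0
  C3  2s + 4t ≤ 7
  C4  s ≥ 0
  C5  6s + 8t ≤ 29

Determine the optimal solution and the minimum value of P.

The binding constraints are 2s + 4t = 7 and s = 0.
Solving simultaneously gives s = 0, t = 7/4.

s = 0, t = 7/4, minimum P = -35/2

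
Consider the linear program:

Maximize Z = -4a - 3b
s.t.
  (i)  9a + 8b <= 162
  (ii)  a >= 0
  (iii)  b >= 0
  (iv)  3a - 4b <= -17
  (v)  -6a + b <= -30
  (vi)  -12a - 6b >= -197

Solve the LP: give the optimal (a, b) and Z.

a = 137/21, b = 64/7, maximum Z = -1124/21

Corner points and Z = -4a - 3b:
  (128/15, 213/20) → Z = -793/12
  (134/19, 234/19) → Z = -1238/19
  (137/21, 64/7) → Z = -1124/21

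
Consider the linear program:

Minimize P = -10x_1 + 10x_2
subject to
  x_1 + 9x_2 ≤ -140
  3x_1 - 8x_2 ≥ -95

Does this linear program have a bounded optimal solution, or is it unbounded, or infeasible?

unbounded

From the feasible point (-395/7, -65/7), moving in the direction (9, -1) keeps every constraint satisfied while P decreases without bound.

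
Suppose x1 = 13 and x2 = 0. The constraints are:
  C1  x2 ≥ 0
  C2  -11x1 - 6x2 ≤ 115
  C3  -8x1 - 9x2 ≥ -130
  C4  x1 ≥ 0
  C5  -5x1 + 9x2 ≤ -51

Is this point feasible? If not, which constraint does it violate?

C1: 0 ≥ 0 ✓
C2: -143 ≤ 115 ✓
C3: -104 ≥ -130 ✓
C4: 13 ≥ 0 ✓
C5: -65 ≤ -51 ✓

feasible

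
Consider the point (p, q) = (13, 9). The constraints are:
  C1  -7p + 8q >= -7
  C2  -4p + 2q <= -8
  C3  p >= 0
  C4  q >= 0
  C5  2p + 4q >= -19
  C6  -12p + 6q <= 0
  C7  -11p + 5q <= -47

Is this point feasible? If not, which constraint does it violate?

Constraint C1: -7p + 8q = -19, which is not ≥ -7. All other constraints are satisfied.

not feasible — violates C1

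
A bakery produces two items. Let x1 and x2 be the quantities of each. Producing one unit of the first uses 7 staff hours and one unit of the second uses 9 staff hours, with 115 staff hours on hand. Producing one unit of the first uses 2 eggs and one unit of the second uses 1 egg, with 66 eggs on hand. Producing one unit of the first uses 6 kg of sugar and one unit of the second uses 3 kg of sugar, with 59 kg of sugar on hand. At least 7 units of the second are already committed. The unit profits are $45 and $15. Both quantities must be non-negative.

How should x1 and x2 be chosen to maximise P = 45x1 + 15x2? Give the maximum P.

x1 = 19/3, x2 = 7, maximum P = 390

Corner points and P = 45x1 + 15x2:
  (0, 115/9) → P = 575/3
  (0, 7) → P = 105
  (62/11, 277/33) → P = 4175/11
  (19/3, 7) → P = 390

The binding constraints are 6x1 + 3x2 = 59 and x2 = 7.
Solving simultaneously gives x1 = 19/3, x2 = 7.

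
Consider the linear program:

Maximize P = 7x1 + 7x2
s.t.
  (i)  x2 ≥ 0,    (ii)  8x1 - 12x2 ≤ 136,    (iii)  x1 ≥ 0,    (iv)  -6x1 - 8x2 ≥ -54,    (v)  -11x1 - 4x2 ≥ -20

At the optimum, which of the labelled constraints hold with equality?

Vertices and P = 7x1 + 7x2:
  (0, 0) → P = 0
  (20/11, 0) → P = 140/11
  (0, 5) → P = 35

The maximum is at (0, 5). Substituting into each constraint, equality holds for (iii) and (v); the remaining constraints have slack.

(iii) and (v)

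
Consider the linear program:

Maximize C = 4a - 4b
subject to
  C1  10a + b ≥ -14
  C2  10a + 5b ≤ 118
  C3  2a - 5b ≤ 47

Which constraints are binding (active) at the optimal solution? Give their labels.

C2 and C3

Vertices and C = 4a - 4b:
  (-47/10, 33) → C = -754/5
  (-23/52, -249/26) → C = 475/13
  (55/4, -39/10) → C = 353/5

The maximum is at (55/4, -39/10). Substituting into each constraint, equality holds for C2 and C3; the remaining constraints have slack.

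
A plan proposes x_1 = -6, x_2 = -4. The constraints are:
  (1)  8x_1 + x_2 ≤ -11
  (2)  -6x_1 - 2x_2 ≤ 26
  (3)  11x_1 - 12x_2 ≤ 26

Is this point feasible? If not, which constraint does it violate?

Constraint (2): -6x_1 - 2x_2 = 44, which is not ≤ 26. All other constraints are satisfied.

not feasible — violates (2)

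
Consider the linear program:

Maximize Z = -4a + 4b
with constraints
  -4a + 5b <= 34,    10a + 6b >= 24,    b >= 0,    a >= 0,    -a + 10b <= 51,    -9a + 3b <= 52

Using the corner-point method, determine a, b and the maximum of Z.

a = 0, b = 51/10, maximum Z = 102/5

Extreme points and Z = -4a + 4b:
  (12/5, 0) → Z = -48/5
  (0, 4) → Z = 16
  (0, 51/10) → Z = 102/5
The feasible region is unbounded (it extends along (10, 1), (1, 0)), but Z strictly decreases along every unbounded feasible direction, so there is no improving ray and the maximum is attained at a vertex.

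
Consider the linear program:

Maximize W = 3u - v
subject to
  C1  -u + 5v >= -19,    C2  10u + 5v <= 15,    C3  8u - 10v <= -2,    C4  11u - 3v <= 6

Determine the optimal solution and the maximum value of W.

Vertices and W = 3u - v:
  (-20/3, -77/15) → W = -223/15
  (15/17, 21/17) → W = 24/17
  (33/43, 35/43) → W = 64/43
The feasible region is unbounded (it extends along (-1, 2), (-5, -1)), but W strictly decreases along every unbounded feasible direction, so there is no improving ray and the maximum is attained at a vertex.

The optimum lies where 8u - 10v = -2 and 11u - 3v = 6.
Solving simultaneously gives u = 33/43, v = 35/43.

u = 33/43, v = 35/43, maximum W = 64/43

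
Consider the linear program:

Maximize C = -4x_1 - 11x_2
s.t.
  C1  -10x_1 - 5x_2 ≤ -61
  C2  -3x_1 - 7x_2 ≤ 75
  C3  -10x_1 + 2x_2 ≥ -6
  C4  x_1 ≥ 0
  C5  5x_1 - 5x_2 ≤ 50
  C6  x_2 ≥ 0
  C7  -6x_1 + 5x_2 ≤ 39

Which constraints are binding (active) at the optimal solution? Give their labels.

Extreme points and C = -4x_1 - 11x_2:
  (76/35, 55/7) → C = -3329/35
  (11/8, 189/20) → C = -2189/20
  (54/19, 213/19) → C = -2559/19

The maximum is at (76/35, 55/7). Substituting into each constraint, equality holds for C1 and C3; the remaining constraints have slack.

C1 and C3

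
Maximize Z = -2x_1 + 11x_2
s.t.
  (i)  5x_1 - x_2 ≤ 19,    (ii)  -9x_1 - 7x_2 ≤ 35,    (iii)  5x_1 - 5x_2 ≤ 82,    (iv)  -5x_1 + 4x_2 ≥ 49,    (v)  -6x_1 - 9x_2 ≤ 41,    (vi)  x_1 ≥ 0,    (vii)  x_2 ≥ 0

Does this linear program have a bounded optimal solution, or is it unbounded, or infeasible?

From the feasible point (25/3, 68/3), moving in the direction (0, 1) keeps every constraint satisfied while Z increases without bound.

unbounded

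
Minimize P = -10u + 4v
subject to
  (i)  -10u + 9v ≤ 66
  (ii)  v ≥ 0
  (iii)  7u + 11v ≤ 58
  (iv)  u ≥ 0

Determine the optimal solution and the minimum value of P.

The optimum lies where v = 0 and 7u + 11v = 58.
Solving simultaneously gives u = 58/7, v = 0.

u = 58/7, v = 0, minimum P = -580/7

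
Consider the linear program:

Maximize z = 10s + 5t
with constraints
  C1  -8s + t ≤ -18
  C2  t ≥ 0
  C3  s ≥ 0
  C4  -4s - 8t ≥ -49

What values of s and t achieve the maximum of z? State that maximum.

s = 49/4, t = 0, maximum z = 245/2

Corner points and z = 10s + 5t:
  (9/4, 0) → z = 45/2
  (193/68, 80/17) → z = 1765/34
  (49/4, 0) → z = 245/2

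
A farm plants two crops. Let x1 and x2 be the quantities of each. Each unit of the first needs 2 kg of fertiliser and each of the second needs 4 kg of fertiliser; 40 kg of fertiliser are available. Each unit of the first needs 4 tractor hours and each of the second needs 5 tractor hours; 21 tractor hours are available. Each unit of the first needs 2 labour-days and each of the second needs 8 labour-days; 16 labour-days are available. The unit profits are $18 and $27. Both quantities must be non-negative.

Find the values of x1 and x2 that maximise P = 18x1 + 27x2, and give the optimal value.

Corner points and P = 18x1 + 27x2:
  (0, 0) → P = 0
  (0, 2) → P = 54
  (21/4, 0) → P = 189/2
  (4, 1) → P = 99

x1 = 4, x2 = 1, maximum P = 99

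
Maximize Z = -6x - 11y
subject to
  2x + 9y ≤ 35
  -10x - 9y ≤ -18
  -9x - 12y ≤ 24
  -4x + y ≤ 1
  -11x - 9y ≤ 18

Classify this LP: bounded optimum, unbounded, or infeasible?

unbounded

From the feasible point (13/19, 71/19), moving in the direction (12, -9) keeps every constraint satisfied while Z increases without bound.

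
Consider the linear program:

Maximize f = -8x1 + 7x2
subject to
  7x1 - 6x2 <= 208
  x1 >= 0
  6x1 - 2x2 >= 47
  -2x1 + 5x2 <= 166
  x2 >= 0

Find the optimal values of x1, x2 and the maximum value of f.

Vertices and f = -8x1 + 7x2:
  (2036/23, 1578/23) → f = -5242/23
  (208/7, 0) → f = -1664/7
  (567/26, 545/13) → f = 119
  (47/6, 0) → f = -188/3

At the optimal vertex, 6x1 - 2x2 = 47 and -2x1 + 5x2 = 166.
Solving simultaneously gives x1 = 567/26, x2 = 545/13.

x1 = 567/26, x2 = 545/13, maximum f = 119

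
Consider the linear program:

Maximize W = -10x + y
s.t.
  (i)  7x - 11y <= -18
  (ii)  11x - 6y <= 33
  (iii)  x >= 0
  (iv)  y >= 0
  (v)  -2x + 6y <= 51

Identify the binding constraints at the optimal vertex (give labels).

(iii) and (v)

Extreme points and W = -10x + y:
  (471/79, 429/79) → W = -4281/79
  (0, 18/11) → W = 18/11
  (28/3, 209/18) → W = -1471/18
  (0, 17/2) → W = 17/2

The maximum is at (0, 17/2). Substituting into each constraint, equality holds for (iii) and (v); the remaining constraints have slack.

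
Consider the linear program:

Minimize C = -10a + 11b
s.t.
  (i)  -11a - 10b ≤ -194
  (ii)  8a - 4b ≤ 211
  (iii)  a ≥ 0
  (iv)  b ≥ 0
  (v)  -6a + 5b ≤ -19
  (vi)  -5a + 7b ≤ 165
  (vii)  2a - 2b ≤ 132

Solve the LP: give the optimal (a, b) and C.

The binding constraints are 8a - 4b = 211 and b = 0.
Solving simultaneously gives a = 211/8, b = 0.

a = 211/8, b = 0, minimum C = -1055/4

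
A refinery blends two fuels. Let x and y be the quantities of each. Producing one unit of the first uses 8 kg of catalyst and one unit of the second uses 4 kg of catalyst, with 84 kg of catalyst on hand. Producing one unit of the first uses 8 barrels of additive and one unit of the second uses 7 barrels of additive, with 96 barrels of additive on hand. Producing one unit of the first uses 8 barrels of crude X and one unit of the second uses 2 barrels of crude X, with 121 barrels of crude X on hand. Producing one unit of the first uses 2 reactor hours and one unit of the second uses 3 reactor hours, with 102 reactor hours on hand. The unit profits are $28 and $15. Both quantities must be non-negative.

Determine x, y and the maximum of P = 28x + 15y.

x = 17/2, y = 4, maximum P = 298

Corner points and P = 28x + 15y:
  (0, 0) → P = 0
  (0, 96/7) → P = 1440/7
  (21/2, 0) → P = 294
  (17/2, 4) → P = 298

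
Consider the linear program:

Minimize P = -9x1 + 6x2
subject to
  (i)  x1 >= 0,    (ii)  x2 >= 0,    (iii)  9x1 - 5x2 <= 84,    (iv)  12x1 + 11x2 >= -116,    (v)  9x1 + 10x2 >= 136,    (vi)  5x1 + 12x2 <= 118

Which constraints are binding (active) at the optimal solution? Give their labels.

(iii) and (v)

Extreme points and P = -9x1 + 6x2:
  (304/27, 52/15) → P = -1208/15
  (1598/133, 642/133) → P = -10530/133
  (226/29, 191/29) → P = -888/29

The minimum is at (304/27, 52/15). Substituting into each constraint, equality holds for (iii) and (v); the remaining constraints have slack.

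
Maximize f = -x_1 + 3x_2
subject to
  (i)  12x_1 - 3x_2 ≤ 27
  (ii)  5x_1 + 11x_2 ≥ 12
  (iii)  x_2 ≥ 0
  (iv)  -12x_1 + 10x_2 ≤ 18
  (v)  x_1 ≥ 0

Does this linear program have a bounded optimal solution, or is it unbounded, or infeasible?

bounded optimum

Extreme points and f = -x_1 + 3x_2:
  (111/49, 3/49) → f = -102/49
  (27/7, 45/7) → f = 108/7
  (0, 12/11) → f = 36/11
  (0, 9/5) → f = 27/5
The feasible region has finitely many vertices and no improving ray; the maximum is 108/7 at (27/7, 45/7).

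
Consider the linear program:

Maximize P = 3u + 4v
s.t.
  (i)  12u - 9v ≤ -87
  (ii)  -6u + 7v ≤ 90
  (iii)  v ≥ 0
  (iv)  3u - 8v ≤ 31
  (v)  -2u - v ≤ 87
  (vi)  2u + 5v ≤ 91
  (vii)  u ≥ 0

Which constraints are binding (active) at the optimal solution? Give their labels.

Feasible corners and P = 3u + 4v:
  (64/13, 211/13) → P = 1036/13
  (0, 29/3) → P = 116/3
  (17/4, 33/2) → P = 315/4
  (0, 90/7) → P = 360/7

The maximum is at (64/13, 211/13). Substituting into each constraint, equality holds for (i) and (vi); the remaining constraints have slack.

(i) and (vi)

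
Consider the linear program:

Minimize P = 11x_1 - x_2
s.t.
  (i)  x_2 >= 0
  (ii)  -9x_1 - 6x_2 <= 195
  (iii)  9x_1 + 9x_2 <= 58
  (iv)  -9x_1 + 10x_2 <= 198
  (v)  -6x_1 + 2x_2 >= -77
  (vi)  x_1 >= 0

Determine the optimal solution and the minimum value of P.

Corner points and P = 11x_1 - x_2:
  (58/9, 0) → P = 638/9
  (0, 0) → P = 0
  (0, 58/9) → P = -58/9

The optimum lies where 9x_1 + 9x_2 = 58 and x_1 = 0.
Solving simultaneously gives x_1 = 0, x_2 = 58/9.

x_1 = 0, x_2 = 58/9, minimum P = -58/9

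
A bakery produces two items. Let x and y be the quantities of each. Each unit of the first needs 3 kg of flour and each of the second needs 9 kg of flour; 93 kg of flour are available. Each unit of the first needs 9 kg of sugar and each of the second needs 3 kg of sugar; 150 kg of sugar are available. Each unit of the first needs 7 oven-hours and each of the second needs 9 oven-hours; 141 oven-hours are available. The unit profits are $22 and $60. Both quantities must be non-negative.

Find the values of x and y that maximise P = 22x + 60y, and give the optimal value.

Vertices and P = 22x + 60y:
  (0, 0) → P = 0
  (0, 31/3) → P = 620
  (50/3, 0) → P = 1100/3
  (12, 19/3) → P = 644
  (309/20, 73/20) → P = 5589/10

x = 12, y = 19/3, maximum P = 644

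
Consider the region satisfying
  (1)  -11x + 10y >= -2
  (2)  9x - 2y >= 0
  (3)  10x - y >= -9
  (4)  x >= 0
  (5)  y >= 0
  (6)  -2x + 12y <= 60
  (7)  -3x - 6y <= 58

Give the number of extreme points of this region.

The feasible vertices (each the meet of two boundaries and inside every other half-plane) are:
  (2/11, 0)
  (39/7, 83/14)
  (0, 0)
  (15/13, 135/26)

4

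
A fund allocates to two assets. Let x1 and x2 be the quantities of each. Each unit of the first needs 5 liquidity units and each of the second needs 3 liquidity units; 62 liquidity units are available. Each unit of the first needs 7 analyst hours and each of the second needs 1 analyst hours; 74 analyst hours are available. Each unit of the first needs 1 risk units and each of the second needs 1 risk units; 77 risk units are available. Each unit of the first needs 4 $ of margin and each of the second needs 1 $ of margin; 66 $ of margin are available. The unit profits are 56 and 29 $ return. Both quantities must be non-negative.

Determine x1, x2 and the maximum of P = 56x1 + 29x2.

x1 = 10, x2 = 4, maximum P = 676

Vertices and P = 56x1 + 29x2:
  (0, 0) → P = 0
  (0, 62/3) → P = 1798/3
  (74/7, 0) → P = 592
  (10, 4) → P = 676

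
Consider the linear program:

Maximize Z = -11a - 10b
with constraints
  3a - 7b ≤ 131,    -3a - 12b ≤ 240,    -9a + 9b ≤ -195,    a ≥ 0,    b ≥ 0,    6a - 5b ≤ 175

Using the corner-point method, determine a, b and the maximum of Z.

Extreme points and Z = -11a - 10b:
  (65/3, 0) → Z = -715/3
  (200/3, 45) → Z = -3550/3
  (175/6, 0) → Z = -1925/6

The optimum lies where -9a + 9b = -195 and b = 0.
Solving simultaneously gives a = 65/3, b = 0.

a = 65/3, b = 0, maximum Z = -715/3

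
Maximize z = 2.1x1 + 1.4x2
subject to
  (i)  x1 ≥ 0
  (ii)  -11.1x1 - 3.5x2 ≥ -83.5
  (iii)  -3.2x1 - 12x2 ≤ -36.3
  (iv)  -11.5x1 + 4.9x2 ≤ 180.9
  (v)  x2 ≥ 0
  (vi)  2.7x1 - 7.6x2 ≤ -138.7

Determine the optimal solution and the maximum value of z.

Corner points and z = 2.1x1 + 1.4x2:
  (0, 167/7) → z = 167/5
  (0, 73/4) → z = 511/20
  (14915/9381, 58834/3127) → z = 928081/31270

x1 = 0, x2 = 167/7, maximum z = 167/5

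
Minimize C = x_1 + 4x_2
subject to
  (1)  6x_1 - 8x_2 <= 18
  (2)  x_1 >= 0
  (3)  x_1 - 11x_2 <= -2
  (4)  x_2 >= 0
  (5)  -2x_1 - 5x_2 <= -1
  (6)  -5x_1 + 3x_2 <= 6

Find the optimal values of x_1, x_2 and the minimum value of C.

x_1 = 1/27, x_2 = 5/27, minimum C = 7/9

Extreme points and C = x_1 + 4x_2:
  (107/29, 15/29) → C = 167/29
  (0, 1/5) → C = 4/5
  (0, 2) → C = 8
  (1/27, 5/27) → C = 7/9
The feasible region is unbounded (it extends along (4, 3), (3, 5)), but C strictly increases along every unbounded feasible direction, so there is no improving ray and the minimum is attained at a vertex.

The optimum lies where x_1 - 11x_2 = -2 and -2x_1 - 5x_2 = -1.
Solving simultaneously gives x_1 = 1/27, x_2 = 5/27.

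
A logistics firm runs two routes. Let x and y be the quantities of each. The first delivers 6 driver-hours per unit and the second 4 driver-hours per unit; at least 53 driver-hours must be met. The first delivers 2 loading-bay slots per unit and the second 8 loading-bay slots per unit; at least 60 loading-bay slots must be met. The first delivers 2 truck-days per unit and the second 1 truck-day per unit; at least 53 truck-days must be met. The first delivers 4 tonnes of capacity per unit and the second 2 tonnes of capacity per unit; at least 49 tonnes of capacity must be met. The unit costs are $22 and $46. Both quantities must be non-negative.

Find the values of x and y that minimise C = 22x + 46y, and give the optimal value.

x = 26, y = 1, minimum C = 618

Vertices and C = 22x + 46y:
  (0, 53) → C = 2438
  (30, 0) → C = 660
  (26, 1) → C = 618
The feasible region is unbounded (it extends along (0, 1), (1, 0)), but C strictly increases along every unbounded feasible direction, so there is no improving ray and the minimum is attained at a vertex.

The binding constraints are 2x + 8y = 60 and 2x + y = 53.
Solving simultaneously gives x = 26, y = 1.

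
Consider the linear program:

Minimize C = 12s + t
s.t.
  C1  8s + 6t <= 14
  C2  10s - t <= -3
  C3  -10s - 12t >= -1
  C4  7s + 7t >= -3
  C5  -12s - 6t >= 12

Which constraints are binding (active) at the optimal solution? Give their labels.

Extreme points and C = 12s + t:
  (-43/14, 37/14) → C = -479/14
  (-25/14, 11/7) → C = -139/7
  (-11/7, 8/7) → C = -124/7

The minimum is at (-43/14, 37/14). Substituting into each constraint, equality holds for C3 and C4; the remaining constraints have slack.

C3 and C4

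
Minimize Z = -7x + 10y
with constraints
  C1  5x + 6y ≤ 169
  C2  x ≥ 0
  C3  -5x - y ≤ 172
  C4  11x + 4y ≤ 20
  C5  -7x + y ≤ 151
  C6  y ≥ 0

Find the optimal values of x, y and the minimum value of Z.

x = 20/11, y = 0, minimum Z = -140/11

Vertices and Z = -7x + 10y:
  (0, 5) → Z = 50
  (0, 0) → Z = 0
  (20/11, 0) → Z = -140/11

The binding constraints are 11x + 4y = 20 and y = 0.
Solving simultaneously gives x = 20/11, y = 0.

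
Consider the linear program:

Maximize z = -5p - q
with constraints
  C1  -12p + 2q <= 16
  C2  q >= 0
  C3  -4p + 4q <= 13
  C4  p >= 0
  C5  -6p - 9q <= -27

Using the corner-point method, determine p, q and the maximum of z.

p = 0, q = 3, maximum z = -3

The feasible region is unbounded (it extends along (1, 1), (1, 0)), but z strictly decreases along every unbounded feasible direction, so there is no improving ray and the maximum is attained at a vertex.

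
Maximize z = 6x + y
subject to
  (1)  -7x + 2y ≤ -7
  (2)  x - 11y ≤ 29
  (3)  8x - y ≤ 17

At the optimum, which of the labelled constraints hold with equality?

(1) and (3)

Corner points and z = 6x + y:
  (19/75, -196/75) → z = -82/75
  (3, 7) → z = 25
  (158/87, -215/87) → z = 733/87

The maximum is at (3, 7). Substituting into each constraint, equality holds for (1) and (3); the remaining constraints have slack.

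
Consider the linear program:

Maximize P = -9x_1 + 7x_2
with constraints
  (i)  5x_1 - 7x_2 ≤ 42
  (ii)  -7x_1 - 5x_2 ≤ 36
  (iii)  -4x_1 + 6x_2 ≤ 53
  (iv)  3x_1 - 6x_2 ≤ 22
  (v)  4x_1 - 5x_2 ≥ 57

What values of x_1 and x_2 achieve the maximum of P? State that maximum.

At the optimal vertex, 5x_1 - 7x_2 = 42 and 4x_1 - 5x_2 = 57.
Solving simultaneously gives x_1 = 63, x_2 = 39.

x_1 = 63, x_2 = 39, maximum P = -294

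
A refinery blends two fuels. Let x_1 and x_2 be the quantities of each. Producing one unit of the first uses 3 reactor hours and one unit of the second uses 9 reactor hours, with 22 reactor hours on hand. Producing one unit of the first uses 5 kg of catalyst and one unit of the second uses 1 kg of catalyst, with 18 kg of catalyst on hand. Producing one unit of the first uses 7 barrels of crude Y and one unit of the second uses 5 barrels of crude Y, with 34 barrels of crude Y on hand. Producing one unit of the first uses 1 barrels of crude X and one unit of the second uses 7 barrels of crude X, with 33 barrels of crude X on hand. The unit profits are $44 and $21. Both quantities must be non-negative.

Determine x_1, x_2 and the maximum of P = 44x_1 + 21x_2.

x_1 = 10/3, x_2 = 4/3, maximum P = 524/3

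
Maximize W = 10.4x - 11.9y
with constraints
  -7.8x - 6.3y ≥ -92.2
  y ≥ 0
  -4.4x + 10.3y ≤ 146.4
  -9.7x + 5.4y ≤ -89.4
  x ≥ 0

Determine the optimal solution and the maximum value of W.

x = 461/39, y = 0, maximum W = 1844/15

Vertices and W = 10.4x - 11.9y:
  (461/39, 0) → W = 1844/15
  (11790/1147, 19702/10323) → W = 4345451/51615
  (894/97, 0) → W = 46488/485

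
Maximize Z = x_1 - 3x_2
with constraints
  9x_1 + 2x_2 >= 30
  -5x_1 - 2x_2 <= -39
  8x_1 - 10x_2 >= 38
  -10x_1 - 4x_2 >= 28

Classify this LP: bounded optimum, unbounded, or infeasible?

infeasible

Constraints -5x_1 - 2x_2 ≤ -39 and -10x_1 - 4x_2 ≥ 28 have parallel boundaries but demand opposite sides — no point can satisfy both, so the region is empty.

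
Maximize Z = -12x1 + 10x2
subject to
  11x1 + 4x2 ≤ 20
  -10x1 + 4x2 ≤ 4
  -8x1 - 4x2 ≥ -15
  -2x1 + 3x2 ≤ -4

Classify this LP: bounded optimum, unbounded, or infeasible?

Extreme points and Z = -12x1 + 10x2:
  (76/41, -4/41) → Z = -952/41
  (-14/11, -24/11) → Z = -72/11
The feasible region has finitely many vertices and no improving ray; the maximum is -72/11 at (-14/11, -24/11).

bounded optimum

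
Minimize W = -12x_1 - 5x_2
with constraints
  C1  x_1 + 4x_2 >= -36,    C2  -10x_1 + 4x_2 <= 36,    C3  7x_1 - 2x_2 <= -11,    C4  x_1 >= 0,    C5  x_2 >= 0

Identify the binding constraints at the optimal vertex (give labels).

C2 and C3

Extreme points and W = -12x_1 - 5x_2:
  (7/2, 71/4) → W = -523/4
  (0, 9) → W = -45
  (0, 11/2) → W = -55/2

The minimum is at (7/2, 71/4). Substituting into each constraint, equality holds for C2 and C3; the remaining constraints have slack.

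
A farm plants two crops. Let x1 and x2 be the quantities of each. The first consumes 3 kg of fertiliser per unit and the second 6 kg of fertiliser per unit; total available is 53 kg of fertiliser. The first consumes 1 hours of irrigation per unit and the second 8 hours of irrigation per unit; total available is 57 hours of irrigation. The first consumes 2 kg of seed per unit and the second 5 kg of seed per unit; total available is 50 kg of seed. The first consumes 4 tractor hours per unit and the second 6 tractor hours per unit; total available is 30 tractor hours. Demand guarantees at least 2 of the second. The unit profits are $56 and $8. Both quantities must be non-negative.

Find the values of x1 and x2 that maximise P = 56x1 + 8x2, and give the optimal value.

Feasible corners and P = 56x1 + 8x2:
  (0, 5) → P = 40
  (0, 2) → P = 16
  (9/2, 2) → P = 268

The binding constraints are 4x1 + 6x2 = 30 and x2 = 2.
Solving simultaneously gives x1 = 9/2, x2 = 2.

x1 = 9/2, x2 = 2, maximum P = 268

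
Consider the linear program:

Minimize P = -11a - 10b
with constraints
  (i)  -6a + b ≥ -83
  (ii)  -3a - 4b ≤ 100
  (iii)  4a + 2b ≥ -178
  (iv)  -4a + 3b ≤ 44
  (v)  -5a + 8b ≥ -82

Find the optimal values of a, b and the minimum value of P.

a = 293/14, b = 298/7, minimum P = -9183/14

Vertices and P = -11a - 10b:
  (293/14, 298/7) → P = -9183/14
  (582/43, -77/43) → P = -5632/43
  (-476/25, -268/25) → P = 7916/25
  (-118/11, -373/22) → P = 3163/11

The optimum lies where -6a + b = -83 and -4a + 3b = 44.
Solving simultaneously gives a = 293/14, b = 298/7.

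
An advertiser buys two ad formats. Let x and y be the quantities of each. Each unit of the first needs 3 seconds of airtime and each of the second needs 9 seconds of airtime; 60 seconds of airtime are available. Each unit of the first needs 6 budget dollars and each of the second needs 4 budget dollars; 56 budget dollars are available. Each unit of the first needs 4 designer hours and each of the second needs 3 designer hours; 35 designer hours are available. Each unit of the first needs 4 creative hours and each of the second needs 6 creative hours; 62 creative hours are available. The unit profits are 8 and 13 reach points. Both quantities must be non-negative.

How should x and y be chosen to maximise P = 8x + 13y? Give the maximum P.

x = 5, y = 5, maximum P = 105

Extreme points and P = 8x + 13y:
  (0, 0) → P = 0
  (0, 20/3) → P = 260/3
  (35/4, 0) → P = 70
  (5, 5) → P = 105

The optimum lies where 3x + 9y = 60 and 4x + 3y = 35.
Solving simultaneously gives x = 5, y = 5.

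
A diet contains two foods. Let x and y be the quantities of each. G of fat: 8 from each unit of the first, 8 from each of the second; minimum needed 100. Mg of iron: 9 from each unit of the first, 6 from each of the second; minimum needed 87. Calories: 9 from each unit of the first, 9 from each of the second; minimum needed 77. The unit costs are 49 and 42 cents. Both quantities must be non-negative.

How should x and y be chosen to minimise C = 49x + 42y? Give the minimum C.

Vertices and C = 49x + 42y:
  (0, 29/2) → C = 609
  (25/2, 0) → C = 1225/2
  (4, 17/2) → C = 553
The feasible region is unbounded (it extends along (0, 1), (1, 0)), but C strictly increases along every unbounded feasible direction, so there is no improving ray and the minimum is attained at a vertex.

The binding constraints are 8x + 8y = 100 and 9x + 6y = 87.
Solving simultaneously gives x = 4, y = 17/2.

x = 4, y = 17/2, minimum C = 553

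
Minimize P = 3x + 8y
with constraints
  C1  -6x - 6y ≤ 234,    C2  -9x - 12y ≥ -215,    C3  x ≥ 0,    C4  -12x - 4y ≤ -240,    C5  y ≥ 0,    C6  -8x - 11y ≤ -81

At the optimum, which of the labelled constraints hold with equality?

Feasible corners and P = 3x + 8y:
  (505/27, 35/9) → P = 785/9
  (215/9, 0) → P = 215/3
  (20, 0) → P = 60

The minimum is at (20, 0). Substituting into each constraint, equality holds for C4 and C5; the remaining constraints have slack.

C4 and C5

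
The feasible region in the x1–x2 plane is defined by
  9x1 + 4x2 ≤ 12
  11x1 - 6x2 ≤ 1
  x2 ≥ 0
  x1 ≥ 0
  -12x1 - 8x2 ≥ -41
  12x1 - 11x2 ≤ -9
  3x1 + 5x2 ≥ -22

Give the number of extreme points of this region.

Of the 21 pairwise boundary intersections, those satisfying every inequality are:
  (0, 3)
  (32/49, 75/49)
  (0, 9/11)

3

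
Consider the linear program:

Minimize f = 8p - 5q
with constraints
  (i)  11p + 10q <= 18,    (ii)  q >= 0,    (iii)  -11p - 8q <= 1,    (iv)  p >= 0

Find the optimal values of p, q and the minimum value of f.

p = 0, q = 9/5, minimum f = -9

Vertices and f = 8p - 5q:
  (18/11, 0) → f = 144/11
  (0, 9/5) → f = -9
  (0, 0) → f = 0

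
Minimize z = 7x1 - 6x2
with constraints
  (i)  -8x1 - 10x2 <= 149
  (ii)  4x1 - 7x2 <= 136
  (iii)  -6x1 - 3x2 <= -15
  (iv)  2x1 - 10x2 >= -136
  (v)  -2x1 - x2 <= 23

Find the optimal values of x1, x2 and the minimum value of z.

Vertices and z = 7x1 - 6x2:
  (19/2, -14) → z = 301/2
  (1156/13, 408/13) → z = 5644/13
  (-43/11, 141/11) → z = -1147/11

The optimum lies where -6x1 - 3x2 = -15 and 2x1 - 10x2 = -136.
Solving simultaneously gives x1 = -43/11, x2 = 141/11.

x1 = -43/11, x2 = 141/11, minimum z = -1147/11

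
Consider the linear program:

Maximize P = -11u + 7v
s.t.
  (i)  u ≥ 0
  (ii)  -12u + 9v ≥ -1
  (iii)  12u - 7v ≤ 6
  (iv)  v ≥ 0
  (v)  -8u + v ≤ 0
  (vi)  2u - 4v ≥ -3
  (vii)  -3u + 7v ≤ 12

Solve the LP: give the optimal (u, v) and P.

Corner points and P = -11u + 7v:
  (0, 0) → P = 0
  (1/12, 0) → P = -11/12
  (31/30, 19/15) → P = -5/2
  (1/10, 4/5) → P = 9/2

At the optimal vertex, -8u + v = 0 and 2u - 4v = -3.
Solving simultaneously gives u = 1/10, v = 4/5.

u = 1/10, v = 4/5, maximum P = 9/2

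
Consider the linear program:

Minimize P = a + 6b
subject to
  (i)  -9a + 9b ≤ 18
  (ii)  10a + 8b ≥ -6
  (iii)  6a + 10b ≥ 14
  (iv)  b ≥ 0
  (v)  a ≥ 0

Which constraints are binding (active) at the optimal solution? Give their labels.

Vertices and P = a + 6b:
  (0, 2) → P = 12
  (7/3, 0) → P = 7/3
  (0, 7/5) → P = 42/5
The feasible region is unbounded (it extends along (1, 1), (1, 0)), but P strictly increases along every unbounded feasible direction, so there is no improving ray and the minimum is attained at a vertex.

The minimum is at (7/3, 0). Substituting into each constraint, equality holds for (iii) and (iv); the remaining constraints have slack.

(iii) and (iv)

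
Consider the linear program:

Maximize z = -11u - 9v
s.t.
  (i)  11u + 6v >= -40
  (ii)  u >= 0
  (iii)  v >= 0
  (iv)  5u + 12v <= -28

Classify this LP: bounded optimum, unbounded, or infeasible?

The boundaries 11u + 6v = -40 and u = 0 meet at (0, -20/3), but that point violates v ≥ 0. Every candidate vertex is excluded by some other constraint, so the feasible region is empty.

infeasible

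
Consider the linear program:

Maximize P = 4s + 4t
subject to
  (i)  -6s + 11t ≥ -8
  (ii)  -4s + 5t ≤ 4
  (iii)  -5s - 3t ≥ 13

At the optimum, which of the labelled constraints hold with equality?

Corner points and P = 4s + 4t:
  (-6, -4) → P = -40
  (-119/73, -118/73) → P = -948/73
  (-77/37, -32/37) → P = -436/37

The maximum is at (-77/37, -32/37). Substituting into each constraint, equality holds for (ii) and (iii); the remaining constraints have slack.

(ii) and (iii)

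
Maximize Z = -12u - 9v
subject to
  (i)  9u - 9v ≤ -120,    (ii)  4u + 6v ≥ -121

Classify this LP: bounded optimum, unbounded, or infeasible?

unbounded

From the feasible point (-201/10, -203/30), moving in the direction (-6, 4) keeps every constraint satisfied while Z increases without bound.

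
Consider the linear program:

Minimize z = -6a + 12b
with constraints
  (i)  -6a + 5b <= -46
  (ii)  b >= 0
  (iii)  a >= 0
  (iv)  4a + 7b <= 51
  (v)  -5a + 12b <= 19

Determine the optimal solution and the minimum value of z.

Corner points and z = -6a + 12b:
  (23/3, 0) → z = -46
  (577/62, 61/31) → z = -999/31
  (51/4, 0) → z = -153/2

The optimum lies where b = 0 and 4a + 7b = 51.
Solving simultaneously gives a = 51/4, b = 0.

a = 51/4, b = 0, minimum z = -153/2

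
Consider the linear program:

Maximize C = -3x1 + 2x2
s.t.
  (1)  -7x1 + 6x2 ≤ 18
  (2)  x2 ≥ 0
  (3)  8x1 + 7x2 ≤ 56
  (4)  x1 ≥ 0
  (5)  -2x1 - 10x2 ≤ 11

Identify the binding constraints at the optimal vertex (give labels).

(1) and (4)

Vertices and C = -3x1 + 2x2:
  (210/97, 536/97) → C = 442/97
  (0, 3) → C = 6
  (7, 0) → C = -21
  (0, 0) → C = 0

The maximum is at (0, 3). Substituting into each constraint, equality holds for (1) and (4); the remaining constraints have slack.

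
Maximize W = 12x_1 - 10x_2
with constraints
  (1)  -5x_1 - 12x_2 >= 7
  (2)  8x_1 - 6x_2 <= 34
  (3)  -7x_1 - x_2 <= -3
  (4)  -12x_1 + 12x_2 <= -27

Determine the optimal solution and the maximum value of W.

Extreme points and W = 12x_1 - 10x_2:
  (61/21, -113/63) → W = 3326/63
  (20/17, -73/68) → W = 845/34
  (26/25, -107/25) → W = 1382/25
  (21/32, -51/32) → W = 381/16

The optimum lies where 8x_1 - 6x_2 = 34 and -7x_1 - x_2 = -3.
Solving simultaneously gives x_1 = 26/25, x_2 = -107/25.

x_1 = 26/25, x_2 = -107/25, maximum W = 1382/25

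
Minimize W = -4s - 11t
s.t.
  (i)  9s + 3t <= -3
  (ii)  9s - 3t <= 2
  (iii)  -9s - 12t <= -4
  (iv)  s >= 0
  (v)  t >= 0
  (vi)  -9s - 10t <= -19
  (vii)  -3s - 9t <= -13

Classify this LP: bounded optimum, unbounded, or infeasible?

The boundaries 9s + 3t = -3 and -9s - 10t = -19 meet at (-29/21, 22/7), but that point violates s ≥ 0. Every candidate vertex is excluded by some other constraint, so the feasible region is empty.

infeasible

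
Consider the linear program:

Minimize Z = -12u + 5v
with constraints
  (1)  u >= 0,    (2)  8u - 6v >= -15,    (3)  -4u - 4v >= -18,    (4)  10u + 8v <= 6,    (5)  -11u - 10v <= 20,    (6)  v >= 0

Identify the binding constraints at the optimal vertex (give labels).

Feasible corners and Z = -12u + 5v:
  (0, 3/4) → Z = 15/4
  (0, 0) → Z = 0
  (3/5, 0) → Z = -36/5

The minimum is at (3/5, 0). Substituting into each constraint, equality holds for (4) and (6); the remaining constraints have slack.

(4) and (6)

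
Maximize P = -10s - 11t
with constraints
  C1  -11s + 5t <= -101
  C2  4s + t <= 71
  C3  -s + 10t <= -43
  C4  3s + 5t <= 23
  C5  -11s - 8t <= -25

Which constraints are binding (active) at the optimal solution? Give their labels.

Feasible corners and P = -10s - 11t:
  (53/7, -124/35) → P = -1286/35
  (933/143, -76/13) → P = -134/143
  (332/17, -121/17) → P = -117
  (181/7, -227/7) → P = 687/7
  (89/7, -106/35) → P = -3284/35

The maximum is at (181/7, -227/7). Substituting into each constraint, equality holds for C2 and C5; the remaining constraints have slack.

C2 and C5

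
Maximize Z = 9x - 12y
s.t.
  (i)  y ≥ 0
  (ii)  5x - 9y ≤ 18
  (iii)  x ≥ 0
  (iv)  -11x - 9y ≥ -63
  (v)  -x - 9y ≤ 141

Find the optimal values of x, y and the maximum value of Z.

Extreme points and Z = 9x - 12y:
  (18/5, 0) → Z = 162/5
  (0, 0) → Z = 0
  (81/16, 13/16) → Z = 573/16
  (0, 7) → Z = -84

At the optimal vertex, 5x - 9y = 18 and -11x - 9y = -63.
Solving simultaneously gives x = 81/16, y = 13/16.

x = 81/16, y = 13/16, maximum Z = 573/16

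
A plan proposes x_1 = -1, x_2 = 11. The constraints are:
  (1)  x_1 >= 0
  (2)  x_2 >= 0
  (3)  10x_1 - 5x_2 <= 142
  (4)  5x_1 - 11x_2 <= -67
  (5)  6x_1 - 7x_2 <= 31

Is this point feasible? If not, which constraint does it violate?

Constraint (1): x_1 = -1, which is not ≥ 0. All other constraints are satisfied.

not feasible — violates (1)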